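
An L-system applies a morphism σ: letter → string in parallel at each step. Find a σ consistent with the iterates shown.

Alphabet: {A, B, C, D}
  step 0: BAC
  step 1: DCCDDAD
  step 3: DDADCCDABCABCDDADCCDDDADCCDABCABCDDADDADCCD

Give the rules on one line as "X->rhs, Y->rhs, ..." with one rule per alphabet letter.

A->DDA, B->DCC, C->D, D->ABC

  step 0 ⇒ step 1: BAC ⇒ DCC·DDA·D
    A ↦ DDA
    B ↦ DCC
    C ↦ D
    D ↦ ABC  (constrained at step 1)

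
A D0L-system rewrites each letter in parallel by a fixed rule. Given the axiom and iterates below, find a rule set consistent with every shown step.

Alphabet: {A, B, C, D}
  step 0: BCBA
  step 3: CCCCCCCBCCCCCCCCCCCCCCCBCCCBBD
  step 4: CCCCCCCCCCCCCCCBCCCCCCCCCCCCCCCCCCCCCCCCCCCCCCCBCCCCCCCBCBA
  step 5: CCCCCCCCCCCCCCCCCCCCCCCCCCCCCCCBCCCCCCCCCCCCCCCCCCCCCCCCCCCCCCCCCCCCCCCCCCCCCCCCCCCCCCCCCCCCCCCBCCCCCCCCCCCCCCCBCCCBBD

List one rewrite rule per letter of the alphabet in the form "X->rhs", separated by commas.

A->BD, B->CB, C->CC, D->A

  step 4 ⇒ step 5: CCCCCCCCCCCCCCCBCCCCCCCCCCCCCCCCCCCCCCCCCCCCCCCBCCCCCCCBCBA ⇒ CC·CC·CC·CC·CC·CC·CC·CC·CC·CC·CC·CC·CC·CC·CC·CB·CC·CC·CC·CC·CC·CC·CC·CC·CC·CC·CC·CC·CC·CC·CC·CC·CC·CC·CC·CC·CC·CC·CC·CC·CC·CC·CC·CC·CC·CC·CC·CB·CC·CC·CC·CC·CC·CC·CC·CB·CC·CB·BD
    A ↦ BD
    B ↦ CB
    C ↦ CC
  step 3 ⇒ step 4: CCCCCCCBCCCCCCCCCCCCCCCBCCCBBD ⇒ CC·CC·CC·CC·CC·CC·CC·CB·CC·CC·CC·CC·CC·CC·CC·CC·CC·CC·CC·CC·CC·CC·CC·CB·CC·CC·CC·CB·CB·A
    D ↦ A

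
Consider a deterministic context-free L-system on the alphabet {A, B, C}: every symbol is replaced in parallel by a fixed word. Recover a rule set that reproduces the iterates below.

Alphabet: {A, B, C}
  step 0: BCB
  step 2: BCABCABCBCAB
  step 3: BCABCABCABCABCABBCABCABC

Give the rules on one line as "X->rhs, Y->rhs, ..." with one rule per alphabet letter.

A->CA, B->BC, C->AB

  step 2 ⇒ step 3: BCABCABCBCAB ⇒ BC·AB·CA·BC·AB·CA·BC·AB·BC·AB·CA·BC
    A ↦ CA
    B ↦ BC
    C ↦ AB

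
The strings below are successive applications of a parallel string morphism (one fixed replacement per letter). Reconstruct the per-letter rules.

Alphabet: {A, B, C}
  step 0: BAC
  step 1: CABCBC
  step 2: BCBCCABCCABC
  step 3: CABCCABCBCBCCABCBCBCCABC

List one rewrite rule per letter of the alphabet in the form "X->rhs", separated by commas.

A->BC, B->CA, C->BC

  step 2 ⇒ step 3: BCBCCABCCABC ⇒ CA·BC·CA·BC·BC·BC·CA·BC·BC·BC·CA·BC
    A ↦ BC
    B ↦ CA
    C ↦ BC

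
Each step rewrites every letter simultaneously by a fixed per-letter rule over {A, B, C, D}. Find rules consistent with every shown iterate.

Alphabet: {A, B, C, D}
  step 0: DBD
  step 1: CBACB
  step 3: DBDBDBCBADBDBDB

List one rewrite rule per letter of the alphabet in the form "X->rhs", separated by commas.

  step 0 ⇒ step 1: DBD ⇒ CB·A·CB
    B ↦ A
    D ↦ CB
    A ↦ DB  (constrained at step 1)
    C ↦ AA  (constrained at step 1)

A->DB, B->A, C->AA, D->CB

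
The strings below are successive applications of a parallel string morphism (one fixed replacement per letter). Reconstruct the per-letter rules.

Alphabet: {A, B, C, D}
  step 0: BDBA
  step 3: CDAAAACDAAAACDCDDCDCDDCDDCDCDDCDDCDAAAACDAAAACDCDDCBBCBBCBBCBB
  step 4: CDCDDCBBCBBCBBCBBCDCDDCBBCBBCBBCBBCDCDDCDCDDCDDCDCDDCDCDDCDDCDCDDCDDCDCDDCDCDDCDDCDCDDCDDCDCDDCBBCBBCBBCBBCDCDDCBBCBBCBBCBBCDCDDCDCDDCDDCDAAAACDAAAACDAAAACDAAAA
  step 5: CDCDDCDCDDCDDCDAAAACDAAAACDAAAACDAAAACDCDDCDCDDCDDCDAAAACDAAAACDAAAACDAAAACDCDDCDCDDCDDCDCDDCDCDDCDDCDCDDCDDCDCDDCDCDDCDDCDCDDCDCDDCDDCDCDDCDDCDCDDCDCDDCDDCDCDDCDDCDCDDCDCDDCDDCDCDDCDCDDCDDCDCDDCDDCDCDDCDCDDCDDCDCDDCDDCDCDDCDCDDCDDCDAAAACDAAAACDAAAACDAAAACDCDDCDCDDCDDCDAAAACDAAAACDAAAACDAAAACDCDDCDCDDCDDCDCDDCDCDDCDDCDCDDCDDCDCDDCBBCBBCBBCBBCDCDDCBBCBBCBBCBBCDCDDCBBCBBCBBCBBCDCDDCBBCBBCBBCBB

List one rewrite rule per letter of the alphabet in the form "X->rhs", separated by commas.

A->CBB, B->AA, C->CD, D->CDD

  step 4 ⇒ step 5: CDCDDCBBCBBCBBCBBCDCDDCBBCBBCBBCBBCDCDDCDCDDCDDCDCDDCDCDDCDDCDCDDCDDCDCDDCDCDDCDDCDCDDCDDCDCDDCBBCBBCBBCBBCDCDDCBBCBBCBBCBBCDCDDCDCDDCDDCDAAAACDAAAACDAAAACDAAAA ⇒ CD·CDD·CD·CDD·CDD·CD·AA·AA·CD·AA·AA·CD·AA·AA·CD·AA·AA·CD·CDD·CD·CDD·CDD·CD·AA·AA·CD·AA·AA·CD·AA·AA·CD·AA·AA·CD·CDD·CD·CDD·CDD·CD·CDD·CD·CDD·CDD·CD·CDD·CDD·CD·CDD·CD·CDD·CDD·CD·CDD·CD·CDD·CDD·CD·CDD·CDD·CD·CDD·CD·CDD·CDD·CD·CDD·CDD·CD·CDD·CD·CDD·CDD·CD·CDD·CD·CDD·CDD·CD·CDD·CDD·CD·CDD·CD·CDD·CDD·CD·CDD·CDD·CD·CDD·CD·CDD·CDD·CD·AA·AA·CD·AA·AA·CD·AA·AA·CD·AA·AA·CD·CDD·CD·CDD·CDD·CD·AA·AA·CD·AA·AA·CD·AA·AA·CD·AA·AA·CD·CDD·CD·CDD·CDD·CD·CDD·CD·CDD·CDD·CD·CDD·CDD·CD·CDD·CBB·CBB·CBB·CBB·CD·CDD·CBB·CBB·CBB·CBB·CD·CDD·CBB·CBB·CBB·CBB·CD·CDD·CBB·CBB·CBB·CBB
    A ↦ CBB
    B ↦ AA
    C ↦ CD
    D ↦ CDD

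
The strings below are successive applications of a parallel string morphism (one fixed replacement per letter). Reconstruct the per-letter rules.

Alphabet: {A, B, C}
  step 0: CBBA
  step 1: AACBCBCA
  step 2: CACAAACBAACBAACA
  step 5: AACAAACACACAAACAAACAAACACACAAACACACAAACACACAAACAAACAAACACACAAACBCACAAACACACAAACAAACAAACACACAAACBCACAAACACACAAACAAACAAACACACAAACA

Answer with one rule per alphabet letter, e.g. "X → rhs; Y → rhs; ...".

  step 1 ⇒ step 2: AACBCBCA ⇒ CA·CA·AA·CB·AA·CB·AA·CA
    A ↦ CA
    B ↦ CB
    C ↦ AA

A->CA, B->CB, C->AA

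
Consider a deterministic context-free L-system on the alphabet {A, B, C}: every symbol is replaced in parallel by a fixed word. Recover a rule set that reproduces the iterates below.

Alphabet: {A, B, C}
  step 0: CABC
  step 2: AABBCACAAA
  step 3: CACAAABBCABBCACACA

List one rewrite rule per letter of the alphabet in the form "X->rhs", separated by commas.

A->CA, B->A, C->BB

  step 2 ⇒ step 3: AABBCACAAA ⇒ CA·CA·A·A·BB·CA·BB·CA·CA·CA
    A ↦ CA
    B ↦ A
    C ↦ BB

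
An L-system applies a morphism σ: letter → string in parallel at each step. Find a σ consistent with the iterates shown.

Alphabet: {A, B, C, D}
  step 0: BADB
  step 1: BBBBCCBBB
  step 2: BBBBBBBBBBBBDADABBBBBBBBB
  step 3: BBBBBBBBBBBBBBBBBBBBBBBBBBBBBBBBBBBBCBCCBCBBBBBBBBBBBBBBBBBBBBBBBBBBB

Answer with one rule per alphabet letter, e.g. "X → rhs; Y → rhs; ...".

  step 2 ⇒ step 3: BBBBBBBBBBBBDADABBBBBBBBB ⇒ BBB·BBB·BBB·BBB·BBB·BBB·BBB·BBB·BBB·BBB·BBB·BBB·C·BC·C·BC·BBB·BBB·BBB·BBB·BBB·BBB·BBB·BBB·BBB
    A ↦ BC
    B ↦ BBB
    D ↦ C
  step 1 ⇒ step 2: BBBBCCBBB ⇒ BBB·BBB·BBB·BBB·DA·DA·BBB·BBB·BBB
    C ↦ DA

A->BC, B->BBB, C->DA, D->C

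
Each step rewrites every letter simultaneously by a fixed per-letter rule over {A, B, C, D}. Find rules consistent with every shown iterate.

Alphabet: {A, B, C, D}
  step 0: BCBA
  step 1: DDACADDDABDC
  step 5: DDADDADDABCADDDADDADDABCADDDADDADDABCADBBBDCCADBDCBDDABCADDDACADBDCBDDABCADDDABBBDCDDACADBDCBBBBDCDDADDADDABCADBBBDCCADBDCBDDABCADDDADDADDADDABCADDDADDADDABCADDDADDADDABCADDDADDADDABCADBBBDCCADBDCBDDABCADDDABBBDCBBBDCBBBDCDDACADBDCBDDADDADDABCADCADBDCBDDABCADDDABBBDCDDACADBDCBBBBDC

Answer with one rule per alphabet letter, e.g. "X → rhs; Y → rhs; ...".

A->BDC, B->DDA, C->CAD, D->B

  step 0 ⇒ step 1: BCBA ⇒ DDA·CAD·DDA·BDC
    A ↦ BDC
    B ↦ DDA
    C ↦ CAD
    D ↦ B  (constrained at step 1)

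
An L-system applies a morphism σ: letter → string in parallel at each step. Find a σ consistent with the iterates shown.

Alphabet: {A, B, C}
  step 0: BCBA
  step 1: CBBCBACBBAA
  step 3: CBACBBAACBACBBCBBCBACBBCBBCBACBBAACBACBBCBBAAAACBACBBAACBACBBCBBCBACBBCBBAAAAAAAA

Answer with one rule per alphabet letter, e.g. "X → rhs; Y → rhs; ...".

  step 0 ⇒ step 1: BCBA ⇒ CBB·CBA·CBB·AA
    A ↦ AA
    B ↦ CBB
    C ↦ CBA

A->AA, B->CBB, C->CBA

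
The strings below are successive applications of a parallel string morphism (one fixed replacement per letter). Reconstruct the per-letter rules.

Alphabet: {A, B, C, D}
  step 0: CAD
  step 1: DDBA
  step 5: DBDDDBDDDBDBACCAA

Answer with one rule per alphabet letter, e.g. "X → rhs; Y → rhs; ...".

  step 0 ⇒ step 1: CAD ⇒ D·DB·A
    A ↦ DB
    C ↦ D
    D ↦ A
    B ↦ CC  (constrained at step 1)

A->DB, B->CC, C->D, D->A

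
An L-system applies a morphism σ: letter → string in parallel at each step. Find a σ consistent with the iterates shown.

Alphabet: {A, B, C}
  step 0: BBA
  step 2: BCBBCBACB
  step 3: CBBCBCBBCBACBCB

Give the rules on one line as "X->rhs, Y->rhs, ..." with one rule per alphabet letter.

  step 2 ⇒ step 3: BCBBCBACB ⇒ CB·B·CB·CB·B·CB·AC·B·CB
    A ↦ AC
    B ↦ CB
    C ↦ B

A->AC, B->CB, C->B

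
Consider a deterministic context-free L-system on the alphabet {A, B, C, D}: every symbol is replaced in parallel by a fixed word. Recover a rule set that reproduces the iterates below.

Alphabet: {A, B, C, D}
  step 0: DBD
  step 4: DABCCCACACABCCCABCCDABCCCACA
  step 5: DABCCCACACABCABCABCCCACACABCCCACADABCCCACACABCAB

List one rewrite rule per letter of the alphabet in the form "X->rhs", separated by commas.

A->B, B->CC, C->CA, D->DA

  step 4 ⇒ step 5: DABCCCACACABCCCABCCDABCCCACA ⇒ DA·B·CC·CA·CA·CA·B·CA·B·CA·B·CC·CA·CA·CA·B·CC·CA·CA·DA·B·CC·CA·CA·CA·B·CA·B
    A ↦ B
    B ↦ CC
    C ↦ CA
    D ↦ DA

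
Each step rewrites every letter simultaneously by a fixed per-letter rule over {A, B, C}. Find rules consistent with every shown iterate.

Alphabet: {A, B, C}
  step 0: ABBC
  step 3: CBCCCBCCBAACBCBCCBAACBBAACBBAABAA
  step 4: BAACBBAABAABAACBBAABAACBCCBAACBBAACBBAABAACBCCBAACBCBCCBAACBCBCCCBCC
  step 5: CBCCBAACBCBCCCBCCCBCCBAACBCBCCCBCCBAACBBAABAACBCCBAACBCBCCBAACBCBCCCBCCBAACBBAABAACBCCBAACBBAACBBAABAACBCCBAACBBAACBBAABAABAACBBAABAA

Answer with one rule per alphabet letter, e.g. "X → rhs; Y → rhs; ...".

A->C, B->CB, C->BAA

  step 4 ⇒ step 5: BAACBBAABAABAACBBAABAACBCCBAACBBAACBBAABAACBCCBAACBCBCCBAACBCBCCCBCC ⇒ CB·C·C·BAA·CB·CB·C·C·CB·C·C·CB·C·C·BAA·CB·CB·C·C·CB·C·C·BAA·CB·BAA·BAA·CB·C·C·BAA·CB·CB·C·C·BAA·CB·CB·C·C·CB·C·C·BAA·CB·BAA·BAA·CB·C·C·BAA·CB·BAA·CB·BAA·BAA·CB·C·C·BAA·CB·BAA·CB·BAA·BAA·BAA·CB·BAA·BAA
    A ↦ C
    B ↦ CB
    C ↦ BAA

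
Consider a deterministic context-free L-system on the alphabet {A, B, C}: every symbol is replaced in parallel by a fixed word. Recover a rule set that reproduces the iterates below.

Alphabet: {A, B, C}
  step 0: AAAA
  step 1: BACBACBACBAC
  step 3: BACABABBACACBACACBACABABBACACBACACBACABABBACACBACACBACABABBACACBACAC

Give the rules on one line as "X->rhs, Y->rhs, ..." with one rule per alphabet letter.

A->BAC, B->AB, C->AC

  step 0 ⇒ step 1: AAAA ⇒ BAC·BAC·BAC·BAC
    A ↦ BAC
    B ↦ AB  (constrained at step 1)
    C ↦ AC  (constrained at step 1)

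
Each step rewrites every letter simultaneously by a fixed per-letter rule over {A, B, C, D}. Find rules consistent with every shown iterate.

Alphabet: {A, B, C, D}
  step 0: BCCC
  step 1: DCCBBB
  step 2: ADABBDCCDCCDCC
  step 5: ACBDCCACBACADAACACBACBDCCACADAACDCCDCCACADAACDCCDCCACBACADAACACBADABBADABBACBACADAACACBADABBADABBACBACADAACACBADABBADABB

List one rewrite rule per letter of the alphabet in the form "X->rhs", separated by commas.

A->AC, B->DCC, C->B, D->ADA

  step 1 ⇒ step 2: DCCBBB ⇒ ADA·B·B·DCC·DCC·DCC
    B ↦ DCC
    C ↦ B
    D ↦ ADA
    A ↦ AC  (constrained at step 2)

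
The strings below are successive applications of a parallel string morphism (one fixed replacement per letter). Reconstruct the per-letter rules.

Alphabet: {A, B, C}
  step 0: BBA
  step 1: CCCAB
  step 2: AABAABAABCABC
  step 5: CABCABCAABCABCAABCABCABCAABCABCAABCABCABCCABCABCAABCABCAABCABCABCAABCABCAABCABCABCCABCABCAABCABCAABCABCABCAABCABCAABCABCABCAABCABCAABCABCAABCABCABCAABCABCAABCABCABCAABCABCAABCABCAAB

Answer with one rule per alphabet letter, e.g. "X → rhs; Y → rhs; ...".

A->CAB, B->C, C->AAB

  step 1 ⇒ step 2: CCCAB ⇒ AAB·AAB·AAB·CAB·C
    A ↦ CAB
    B ↦ C
    C ↦ AAB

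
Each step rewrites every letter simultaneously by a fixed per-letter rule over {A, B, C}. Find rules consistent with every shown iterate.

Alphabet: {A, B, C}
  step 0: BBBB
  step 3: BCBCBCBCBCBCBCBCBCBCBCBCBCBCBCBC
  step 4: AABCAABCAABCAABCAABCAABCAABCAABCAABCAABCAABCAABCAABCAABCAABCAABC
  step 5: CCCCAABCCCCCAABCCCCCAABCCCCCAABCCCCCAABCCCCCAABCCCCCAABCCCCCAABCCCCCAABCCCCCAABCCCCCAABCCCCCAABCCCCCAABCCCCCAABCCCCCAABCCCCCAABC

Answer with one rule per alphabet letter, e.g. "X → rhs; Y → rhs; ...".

  step 4 ⇒ step 5: AABCAABCAABCAABCAABCAABCAABCAABCAABCAABCAABCAABCAABCAABCAABCAABC ⇒ CC·CC·AA·BC·CC·CC·AA·BC·CC·CC·AA·BC·CC·CC·AA·BC·CC·CC·AA·BC·CC·CC·AA·BC·CC·CC·AA·BC·CC·CC·AA·BC·CC·CC·AA·BC·CC·CC·AA·BC·CC·CC·AA·BC·CC·CC·AA·BC·CC·CC·AA·BC·CC·CC·AA·BC·CC·CC·AA·BC·CC·CC·AA·BC
    A ↦ CC
    B ↦ AA
    C ↦ BC

A->CC, B->AA, C->BC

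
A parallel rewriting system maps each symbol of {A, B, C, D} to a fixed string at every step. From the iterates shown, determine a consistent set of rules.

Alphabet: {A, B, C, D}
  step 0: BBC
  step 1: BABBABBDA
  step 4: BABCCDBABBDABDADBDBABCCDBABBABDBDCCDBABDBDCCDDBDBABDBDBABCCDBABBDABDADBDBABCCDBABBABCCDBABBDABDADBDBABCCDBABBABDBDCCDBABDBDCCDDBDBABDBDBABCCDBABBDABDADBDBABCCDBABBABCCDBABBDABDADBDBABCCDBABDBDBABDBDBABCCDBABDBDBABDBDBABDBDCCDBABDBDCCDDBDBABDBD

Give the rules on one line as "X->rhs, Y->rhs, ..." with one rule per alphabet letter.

  step 0 ⇒ step 1: BBC ⇒ BAB·BAB·BDA
    B ↦ BAB
    C ↦ BDA
    A ↦ CCD  (constrained at step 1)
    D ↦ DBD  (constrained at step 1)

A->CCD, B->BAB, C->BDA, D->DBD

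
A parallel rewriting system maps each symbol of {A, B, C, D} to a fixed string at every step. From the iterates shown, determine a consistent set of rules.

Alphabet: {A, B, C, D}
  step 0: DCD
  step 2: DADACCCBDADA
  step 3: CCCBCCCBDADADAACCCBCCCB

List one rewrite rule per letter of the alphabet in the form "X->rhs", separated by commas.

A->CB, B->A, C->DA, D->CC

  step 2 ⇒ step 3: DADACCCBDADA ⇒ CC·CB·CC·CB·DA·DA·DA·A·CC·CB·CC·CB
    A ↦ CB
    B ↦ A
    C ↦ DA
    D ↦ CC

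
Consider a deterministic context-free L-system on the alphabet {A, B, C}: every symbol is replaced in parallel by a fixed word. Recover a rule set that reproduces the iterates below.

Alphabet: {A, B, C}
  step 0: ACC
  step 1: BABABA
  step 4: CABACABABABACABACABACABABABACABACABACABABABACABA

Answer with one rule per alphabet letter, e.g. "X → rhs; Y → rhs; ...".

A->BA, B->CA, C->BA

  step 0 ⇒ step 1: ACC ⇒ BA·BA·BA
    A ↦ BA
    C ↦ BA
    B ↦ CA  (constrained at step 1)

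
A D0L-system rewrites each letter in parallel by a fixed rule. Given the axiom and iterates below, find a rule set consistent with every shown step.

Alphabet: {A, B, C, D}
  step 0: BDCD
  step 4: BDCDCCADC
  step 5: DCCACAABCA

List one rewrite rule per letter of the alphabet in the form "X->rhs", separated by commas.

A->B, B->DC, C->A, D->C

  step 4 ⇒ step 5: BDCDCCADC ⇒ DC·C·A·C·A·A·B·C·A
    A ↦ B
    B ↦ DC
    C ↦ A
    D ↦ C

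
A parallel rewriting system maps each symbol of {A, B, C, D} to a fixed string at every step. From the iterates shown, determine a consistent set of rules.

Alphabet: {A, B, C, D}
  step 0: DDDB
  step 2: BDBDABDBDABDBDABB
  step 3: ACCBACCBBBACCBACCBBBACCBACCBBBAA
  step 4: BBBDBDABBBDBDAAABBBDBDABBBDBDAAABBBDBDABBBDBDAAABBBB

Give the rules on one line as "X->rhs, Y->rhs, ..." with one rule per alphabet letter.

  step 3 ⇒ step 4: ACCBACCBBBACCBACCBBBACCBACCBBBAA ⇒ BB·BD·BD·A·BB·BD·BD·A·A·A·BB·BD·BD·A·BB·BD·BD·A·A·A·BB·BD·BD·A·BB·BD·BD·A·A·A·BB·BB
    A ↦ BB
    B ↦ A
    C ↦ BD
  step 2 ⇒ step 3: BDBDABDBDABDBDABB ⇒ A·CCB·A·CCB·BB·A·CCB·A·CCB·BB·A·CCB·A·CCB·BB·A·A
    D ↦ CCB

A->BB, B->A, C->BD, D->CCB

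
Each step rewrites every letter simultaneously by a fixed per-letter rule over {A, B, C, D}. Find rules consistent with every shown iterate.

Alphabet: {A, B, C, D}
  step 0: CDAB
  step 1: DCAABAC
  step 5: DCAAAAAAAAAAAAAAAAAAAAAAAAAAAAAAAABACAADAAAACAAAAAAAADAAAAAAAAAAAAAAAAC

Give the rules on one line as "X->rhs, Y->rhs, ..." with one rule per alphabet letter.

A->AA, B->BAC, C->D, D->C

  step 0 ⇒ step 1: CDAB ⇒ D·C·AA·BAC
    A ↦ AA
    B ↦ BAC
    C ↦ D
    D ↦ C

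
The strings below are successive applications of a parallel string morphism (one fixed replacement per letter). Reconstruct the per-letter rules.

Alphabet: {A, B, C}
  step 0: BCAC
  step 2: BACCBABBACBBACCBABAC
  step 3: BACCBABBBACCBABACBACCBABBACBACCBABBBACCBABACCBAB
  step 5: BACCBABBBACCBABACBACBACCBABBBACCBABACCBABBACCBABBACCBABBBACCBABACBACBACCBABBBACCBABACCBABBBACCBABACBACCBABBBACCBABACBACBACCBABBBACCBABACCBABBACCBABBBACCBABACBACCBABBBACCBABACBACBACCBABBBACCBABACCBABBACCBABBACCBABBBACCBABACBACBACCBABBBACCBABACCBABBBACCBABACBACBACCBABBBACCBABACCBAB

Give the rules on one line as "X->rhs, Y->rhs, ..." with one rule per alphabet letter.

A->CBA, B->BAC, C->B

  step 2 ⇒ step 3: BACCBABBACBBACCBABAC ⇒ BAC·CBA·B·B·BAC·CBA·BAC·BAC·CBA·B·BAC·BAC·CBA·B·B·BAC·CBA·BAC·CBA·B
    A ↦ CBA
    B ↦ BAC
    C ↦ B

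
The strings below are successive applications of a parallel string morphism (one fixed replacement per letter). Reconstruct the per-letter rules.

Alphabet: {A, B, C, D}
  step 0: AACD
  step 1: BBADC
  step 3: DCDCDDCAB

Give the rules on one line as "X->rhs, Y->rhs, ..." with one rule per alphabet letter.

  step 0 ⇒ step 1: AACD ⇒ B·B·A·DC
    A ↦ B
    C ↦ A
    D ↦ DC
    B ↦ D  (constrained at step 1)

A->B, B->D, C->A, D->DC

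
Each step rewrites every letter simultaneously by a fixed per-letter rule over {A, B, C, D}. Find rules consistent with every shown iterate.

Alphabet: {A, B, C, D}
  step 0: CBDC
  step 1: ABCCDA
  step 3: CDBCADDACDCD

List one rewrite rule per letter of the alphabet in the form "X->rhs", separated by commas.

  step 0 ⇒ step 1: CBDC ⇒ A·BC·CD·A
    B ↦ BC
    C ↦ A
    D ↦ CD
    A ↦ D  (constrained at step 1)

A->D, B->BC, C->A, D->CD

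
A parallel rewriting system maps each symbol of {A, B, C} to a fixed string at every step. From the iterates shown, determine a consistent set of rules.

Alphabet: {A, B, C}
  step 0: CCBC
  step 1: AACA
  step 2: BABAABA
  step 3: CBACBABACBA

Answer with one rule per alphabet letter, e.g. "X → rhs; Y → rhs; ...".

  step 2 ⇒ step 3: BABAABA ⇒ C·BA·C·BA·BA·C·BA
    A ↦ BA
    B ↦ C
  step 0 ⇒ step 1: CCBC ⇒ A·A·C·A
    C ↦ A

A->BA, B->C, C->A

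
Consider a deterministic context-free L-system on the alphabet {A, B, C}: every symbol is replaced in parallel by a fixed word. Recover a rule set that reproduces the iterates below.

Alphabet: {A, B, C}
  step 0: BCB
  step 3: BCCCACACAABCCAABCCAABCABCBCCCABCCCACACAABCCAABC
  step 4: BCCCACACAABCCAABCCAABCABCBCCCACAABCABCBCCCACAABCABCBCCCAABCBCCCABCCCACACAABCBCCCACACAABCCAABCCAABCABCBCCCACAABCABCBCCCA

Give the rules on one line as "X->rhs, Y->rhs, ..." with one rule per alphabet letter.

  step 3 ⇒ step 4: BCCCACACAABCCAABCCAABCABCBCCCABCCCACACAABCCAABC ⇒ BCC·CA·CA·CA·ABC·CA·ABC·CA·ABC·ABC·BCC·CA·CA·ABC·ABC·BCC·CA·CA·ABC·ABC·BCC·CA·ABC·BCC·CA·BCC·CA·CA·CA·ABC·BCC·CA·CA·CA·ABC·CA·ABC·CA·ABC·ABC·BCC·CA·CA·ABC·ABC·BCC·CA
    A ↦ ABC
    B ↦ BCC
    C ↦ CA

A->ABC, B->BCC, C->CA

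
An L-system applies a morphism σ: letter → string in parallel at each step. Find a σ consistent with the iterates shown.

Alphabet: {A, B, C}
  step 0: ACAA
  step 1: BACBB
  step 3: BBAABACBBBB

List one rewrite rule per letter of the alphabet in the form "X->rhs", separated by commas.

  step 0 ⇒ step 1: ACAA ⇒ B·AC·B·B
    A ↦ B
    C ↦ AC
    B ↦ AA  (constrained at step 1)

A->B, B->AA, C->AC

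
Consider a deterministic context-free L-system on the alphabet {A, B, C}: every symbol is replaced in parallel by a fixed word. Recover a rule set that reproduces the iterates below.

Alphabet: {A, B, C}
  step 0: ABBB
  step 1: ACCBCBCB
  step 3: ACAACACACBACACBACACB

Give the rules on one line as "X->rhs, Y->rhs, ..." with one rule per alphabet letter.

  step 0 ⇒ step 1: ABBB ⇒ AC·CB·CB·CB
    A ↦ AC
    B ↦ CB
    C ↦ A  (constrained at step 1)

A->AC, B->CB, C->A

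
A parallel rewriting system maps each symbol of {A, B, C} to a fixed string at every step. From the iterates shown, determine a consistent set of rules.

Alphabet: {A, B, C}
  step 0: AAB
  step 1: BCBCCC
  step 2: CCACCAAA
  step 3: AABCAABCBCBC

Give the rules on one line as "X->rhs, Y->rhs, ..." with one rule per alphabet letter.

  step 2 ⇒ step 3: CCACCAAA ⇒ A·A·BC·A·A·BC·BC·BC
    A ↦ BC
    C ↦ A
  step 0 ⇒ step 1: AAB ⇒ BC·BC·CC
    B ↦ CC

A->BC, B->CC, C->A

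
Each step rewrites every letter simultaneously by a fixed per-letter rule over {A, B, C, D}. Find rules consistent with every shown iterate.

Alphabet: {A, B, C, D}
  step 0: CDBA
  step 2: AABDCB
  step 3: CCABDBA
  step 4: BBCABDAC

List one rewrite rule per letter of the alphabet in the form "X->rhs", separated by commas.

  step 3 ⇒ step 4: CCABDBA ⇒ B·B·C·A·BD·A·C
    A ↦ C
    B ↦ A
    C ↦ B
    D ↦ BD

A->C, B->A, C->B, D->BD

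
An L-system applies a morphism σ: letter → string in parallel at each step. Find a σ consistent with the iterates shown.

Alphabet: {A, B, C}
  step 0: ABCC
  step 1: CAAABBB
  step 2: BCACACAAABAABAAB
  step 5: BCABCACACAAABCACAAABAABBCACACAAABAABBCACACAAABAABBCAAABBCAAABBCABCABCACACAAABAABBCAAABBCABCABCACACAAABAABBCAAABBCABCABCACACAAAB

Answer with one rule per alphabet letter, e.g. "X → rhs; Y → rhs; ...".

A->CA, B->AAB, C->B

  step 1 ⇒ step 2: CAAABBB ⇒ B·CA·CA·CA·AAB·AAB·AAB
    A ↦ CA
    B ↦ AAB
    C ↦ B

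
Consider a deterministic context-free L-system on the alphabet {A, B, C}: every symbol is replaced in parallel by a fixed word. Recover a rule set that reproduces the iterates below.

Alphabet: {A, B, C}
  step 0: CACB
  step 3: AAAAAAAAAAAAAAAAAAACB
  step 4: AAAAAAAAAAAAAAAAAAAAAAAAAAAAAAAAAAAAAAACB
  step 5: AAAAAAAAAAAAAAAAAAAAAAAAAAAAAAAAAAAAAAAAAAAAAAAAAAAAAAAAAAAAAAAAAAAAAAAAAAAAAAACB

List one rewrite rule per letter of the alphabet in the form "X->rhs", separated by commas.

A->AA, B->CB, C->A

  step 4 ⇒ step 5: AAAAAAAAAAAAAAAAAAAAAAAAAAAAAAAAAAAAAAACB ⇒ AA·AA·AA·AA·AA·AA·AA·AA·AA·AA·AA·AA·AA·AA·AA·AA·AA·AA·AA·AA·AA·AA·AA·AA·AA·AA·AA·AA·AA·AA·AA·AA·AA·AA·AA·AA·AA·AA·AA·A·CB
    A ↦ AA
    B ↦ CB
    C ↦ A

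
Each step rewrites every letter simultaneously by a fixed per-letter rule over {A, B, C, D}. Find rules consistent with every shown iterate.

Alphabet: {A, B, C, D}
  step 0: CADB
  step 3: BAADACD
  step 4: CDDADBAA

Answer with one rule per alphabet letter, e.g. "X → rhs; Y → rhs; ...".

A->D, B->C, C->BA, D->A

  step 3 ⇒ step 4: BAADACD ⇒ C·D·D·A·D·BA·A
    A ↦ D
    B ↦ C
    C ↦ BA
    D ↦ A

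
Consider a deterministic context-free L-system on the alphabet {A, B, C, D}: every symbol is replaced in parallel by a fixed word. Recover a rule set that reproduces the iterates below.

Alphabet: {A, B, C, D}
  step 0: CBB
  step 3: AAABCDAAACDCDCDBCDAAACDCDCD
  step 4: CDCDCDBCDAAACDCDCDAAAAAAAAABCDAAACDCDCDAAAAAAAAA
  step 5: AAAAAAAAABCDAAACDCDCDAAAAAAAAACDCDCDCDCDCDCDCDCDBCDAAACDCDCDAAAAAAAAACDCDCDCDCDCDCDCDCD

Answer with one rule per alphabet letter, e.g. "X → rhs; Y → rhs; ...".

  step 4 ⇒ step 5: CDCDCDBCDAAACDCDCDAAAAAAAAABCDAAACDCDCDAAAAAAAAA ⇒ A·AA·A·AA·A·AA·BCD·A·AA·CD·CD·CD·A·AA·A·AA·A·AA·CD·CD·CD·CD·CD·CD·CD·CD·CD·BCD·A·AA·CD·CD·CD·A·AA·A·AA·A·AA·CD·CD·CD·CD·CD·CD·CD·CD·CD
    A ↦ CD
    B ↦ BCD
    C ↦ A
    D ↦ AA

A->CD, B->BCD, C->A, D->AA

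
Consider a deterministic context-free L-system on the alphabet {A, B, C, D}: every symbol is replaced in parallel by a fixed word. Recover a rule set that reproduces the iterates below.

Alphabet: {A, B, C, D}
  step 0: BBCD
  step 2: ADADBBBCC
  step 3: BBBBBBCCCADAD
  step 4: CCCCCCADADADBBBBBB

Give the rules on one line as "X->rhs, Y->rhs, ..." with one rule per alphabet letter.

A->B, B->C, C->AD, D->BB

  step 3 ⇒ step 4: BBBBBBCCCADAD ⇒ C·C·C·C·C·C·AD·AD·AD·B·BB·B·BB
    A ↦ B
    B ↦ C
    C ↦ AD
    D ↦ BB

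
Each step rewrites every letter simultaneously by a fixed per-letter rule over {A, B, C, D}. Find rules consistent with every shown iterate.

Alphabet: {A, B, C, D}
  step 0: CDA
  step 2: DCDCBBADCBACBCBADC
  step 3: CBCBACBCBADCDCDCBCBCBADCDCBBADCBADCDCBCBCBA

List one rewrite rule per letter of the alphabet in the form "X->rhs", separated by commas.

  step 2 ⇒ step 3: DCDCBBADCBACBCBADC ⇒ CBC·BA·CBC·BA·DC·DC·DCB·CBC·BA·DC·DCB·BA·DC·BA·DC·DCB·CBC·BA
    A ↦ DCB
    B ↦ DC
    C ↦ BA
    D ↦ CBC

A->DCB, B->DC, C->BA, D->CBC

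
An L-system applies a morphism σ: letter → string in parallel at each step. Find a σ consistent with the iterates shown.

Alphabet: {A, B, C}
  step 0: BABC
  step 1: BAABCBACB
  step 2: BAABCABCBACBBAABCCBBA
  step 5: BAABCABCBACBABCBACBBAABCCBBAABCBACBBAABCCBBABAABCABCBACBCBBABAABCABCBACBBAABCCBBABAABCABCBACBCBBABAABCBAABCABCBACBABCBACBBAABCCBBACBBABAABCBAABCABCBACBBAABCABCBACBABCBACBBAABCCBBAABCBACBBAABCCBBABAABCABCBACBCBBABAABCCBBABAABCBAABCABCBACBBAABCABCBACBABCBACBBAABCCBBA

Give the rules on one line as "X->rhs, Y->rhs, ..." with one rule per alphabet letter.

A->ABC, B->BA, C->CB

  step 1 ⇒ step 2: BAABCBACB ⇒ BA·ABC·ABC·BA·CB·BA·ABC·CB·BA
    A ↦ ABC
    B ↦ BA
    C ↦ CB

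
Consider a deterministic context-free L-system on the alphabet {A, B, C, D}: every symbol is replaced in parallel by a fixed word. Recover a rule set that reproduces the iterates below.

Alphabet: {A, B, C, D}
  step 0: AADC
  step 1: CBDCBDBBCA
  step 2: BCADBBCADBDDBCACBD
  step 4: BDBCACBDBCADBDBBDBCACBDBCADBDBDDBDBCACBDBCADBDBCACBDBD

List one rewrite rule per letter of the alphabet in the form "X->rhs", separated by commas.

  step 1 ⇒ step 2: CBDCBDBBCA ⇒ BCA·D·B·BCA·D·B·D·D·BCA·CBD
    A ↦ CBD
    B ↦ D
    C ↦ BCA
    D ↦ B

A->CBD, B->D, C->BCA, D->B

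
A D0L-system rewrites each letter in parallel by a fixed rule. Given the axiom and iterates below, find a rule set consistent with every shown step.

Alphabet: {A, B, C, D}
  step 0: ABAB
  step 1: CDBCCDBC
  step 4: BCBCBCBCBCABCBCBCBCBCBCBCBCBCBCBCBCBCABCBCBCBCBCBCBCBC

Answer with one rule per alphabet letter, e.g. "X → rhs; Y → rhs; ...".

  step 0 ⇒ step 1: ABAB ⇒ CD·BC·CD·BC
    A ↦ CD
    B ↦ BC
    C ↦ BC  (constrained at step 1)
    D ↦ A  (constrained at step 1)

A->CD, B->BC, C->BC, D->A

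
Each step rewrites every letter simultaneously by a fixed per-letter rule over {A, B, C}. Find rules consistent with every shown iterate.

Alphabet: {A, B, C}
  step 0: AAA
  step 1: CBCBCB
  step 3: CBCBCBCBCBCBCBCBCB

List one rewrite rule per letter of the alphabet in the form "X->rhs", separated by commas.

A->CB, B->AA, C->A

  step 0 ⇒ step 1: AAA ⇒ CB·CB·CB
    A ↦ CB
    B ↦ AA  (constrained at step 1)
    C ↦ A  (constrained at step 1)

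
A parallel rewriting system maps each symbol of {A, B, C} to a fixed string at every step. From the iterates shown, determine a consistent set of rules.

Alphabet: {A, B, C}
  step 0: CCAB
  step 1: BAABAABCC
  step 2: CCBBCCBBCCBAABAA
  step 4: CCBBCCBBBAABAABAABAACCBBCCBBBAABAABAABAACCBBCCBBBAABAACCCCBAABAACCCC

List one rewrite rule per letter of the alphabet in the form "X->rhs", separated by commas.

  step 1 ⇒ step 2: BAABAABCC ⇒ CC·B·B·CC·B·B·CC·BAA·BAA
    A ↦ B
    B ↦ CC
    C ↦ BAA

A->B, B->CC, C->BAA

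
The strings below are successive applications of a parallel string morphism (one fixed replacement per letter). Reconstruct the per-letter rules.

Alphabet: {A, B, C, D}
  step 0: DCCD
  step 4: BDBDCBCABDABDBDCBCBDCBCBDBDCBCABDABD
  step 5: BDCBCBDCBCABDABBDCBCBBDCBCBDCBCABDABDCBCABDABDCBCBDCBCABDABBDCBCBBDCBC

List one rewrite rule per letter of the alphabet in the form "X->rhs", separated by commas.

A->B, B->BD, C->A, D->CBC

  step 4 ⇒ step 5: BDBDCBCABDABDBDCBCBDCBCBDBDCBCABDABD ⇒ BD·CBC·BD·CBC·A·BD·A·B·BD·CBC·B·BD·CBC·BD·CBC·A·BD·A·BD·CBC·A·BD·A·BD·CBC·BD·CBC·A·BD·A·B·BD·CBC·B·BD·CBC
    A ↦ B
    B ↦ BD
    C ↦ A
    D ↦ CBC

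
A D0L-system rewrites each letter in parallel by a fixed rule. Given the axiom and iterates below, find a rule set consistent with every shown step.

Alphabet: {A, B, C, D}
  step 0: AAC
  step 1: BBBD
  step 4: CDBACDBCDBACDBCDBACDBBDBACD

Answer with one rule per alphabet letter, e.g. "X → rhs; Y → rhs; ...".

A->B, B->CD, C->BD, D->BA

  step 0 ⇒ step 1: AAC ⇒ B·B·BD
    A ↦ B
    C ↦ BD
    B ↦ CD  (constrained at step 1)
    D ↦ BA  (constrained at step 1)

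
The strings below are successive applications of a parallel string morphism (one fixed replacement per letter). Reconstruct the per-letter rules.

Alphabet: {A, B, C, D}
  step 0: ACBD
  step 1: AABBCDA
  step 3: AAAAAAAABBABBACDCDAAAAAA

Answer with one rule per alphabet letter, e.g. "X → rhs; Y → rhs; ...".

A->AA, B->CD, C->BB, D->A

  step 0 ⇒ step 1: ACBD ⇒ AA·BB·CD·A
    A ↦ AA
    B ↦ CD
    C ↦ BB
    D ↦ A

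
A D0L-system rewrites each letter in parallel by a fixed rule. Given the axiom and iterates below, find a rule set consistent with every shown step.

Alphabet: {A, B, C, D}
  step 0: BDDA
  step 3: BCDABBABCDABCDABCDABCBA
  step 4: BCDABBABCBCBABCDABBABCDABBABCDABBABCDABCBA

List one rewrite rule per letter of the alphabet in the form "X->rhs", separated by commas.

  step 3 ⇒ step 4: BCDABBABCDABCDABCDABCBA ⇒ BC·DA·B·BA·BC·BC·BA·BC·DA·B·BA·BC·DA·B·BA·BC·DA·B·BA·BC·DA·BC·BA
    A ↦ BA
    B ↦ BC
    C ↦ DA
    D ↦ B

A->BA, B->BC, C->DA, D->B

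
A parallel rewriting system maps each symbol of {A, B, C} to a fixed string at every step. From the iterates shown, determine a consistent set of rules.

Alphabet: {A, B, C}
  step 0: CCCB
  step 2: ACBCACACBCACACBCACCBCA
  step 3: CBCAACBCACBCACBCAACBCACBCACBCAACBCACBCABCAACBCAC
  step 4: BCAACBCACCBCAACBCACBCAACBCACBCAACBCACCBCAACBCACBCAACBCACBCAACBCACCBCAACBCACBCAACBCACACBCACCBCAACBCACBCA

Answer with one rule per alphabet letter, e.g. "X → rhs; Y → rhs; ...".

  step 3 ⇒ step 4: CBCAACBCACBCACBCAACBCACBCACBCAACBCACBCABCAACBCAC ⇒ BCA·AC·BCA·C·C·BCA·AC·BCA·C·BCA·AC·BCA·C·BCA·AC·BCA·C·C·BCA·AC·BCA·C·BCA·AC·BCA·C·BCA·AC·BCA·C·C·BCA·AC·BCA·C·BCA·AC·BCA·C·AC·BCA·C·C·BCA·AC·BCA·C·BCA
    A ↦ C
    B ↦ AC
    C ↦ BCA

A->C, B->AC, C->BCA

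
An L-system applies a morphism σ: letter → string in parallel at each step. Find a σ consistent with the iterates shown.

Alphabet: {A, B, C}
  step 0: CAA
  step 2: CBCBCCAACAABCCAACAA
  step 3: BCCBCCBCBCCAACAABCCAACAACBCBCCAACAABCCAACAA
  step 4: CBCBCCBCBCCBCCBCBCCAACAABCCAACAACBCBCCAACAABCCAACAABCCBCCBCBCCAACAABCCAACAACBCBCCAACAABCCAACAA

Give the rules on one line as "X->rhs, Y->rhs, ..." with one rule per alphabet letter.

  step 3 ⇒ step 4: BCCBCCBCBCCAACAABCCAACAACBCBCCAACAABCCAACAA ⇒ C·BC·BC·C·BC·BC·C·BC·C·BC·BC·CAA·CAA·BC·CAA·CAA·C·BC·BC·CAA·CAA·BC·CAA·CAA·BC·C·BC·C·BC·BC·CAA·CAA·BC·CAA·CAA·C·BC·BC·CAA·CAA·BC·CAA·CAA
    A ↦ CAA
    B ↦ C
    C ↦ BC

A->CAA, B->C, C->BC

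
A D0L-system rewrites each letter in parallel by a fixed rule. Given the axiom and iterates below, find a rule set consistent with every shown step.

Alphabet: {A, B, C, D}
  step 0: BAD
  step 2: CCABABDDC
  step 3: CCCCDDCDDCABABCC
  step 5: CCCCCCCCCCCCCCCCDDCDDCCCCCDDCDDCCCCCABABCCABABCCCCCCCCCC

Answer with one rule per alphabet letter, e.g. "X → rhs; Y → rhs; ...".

A->DD, B->C, C->CC, D->AB

  step 2 ⇒ step 3: CCABABDDC ⇒ CC·CC·DD·C·DD·C·AB·AB·CC
    A ↦ DD
    B ↦ C
    C ↦ CC
    D ↦ AB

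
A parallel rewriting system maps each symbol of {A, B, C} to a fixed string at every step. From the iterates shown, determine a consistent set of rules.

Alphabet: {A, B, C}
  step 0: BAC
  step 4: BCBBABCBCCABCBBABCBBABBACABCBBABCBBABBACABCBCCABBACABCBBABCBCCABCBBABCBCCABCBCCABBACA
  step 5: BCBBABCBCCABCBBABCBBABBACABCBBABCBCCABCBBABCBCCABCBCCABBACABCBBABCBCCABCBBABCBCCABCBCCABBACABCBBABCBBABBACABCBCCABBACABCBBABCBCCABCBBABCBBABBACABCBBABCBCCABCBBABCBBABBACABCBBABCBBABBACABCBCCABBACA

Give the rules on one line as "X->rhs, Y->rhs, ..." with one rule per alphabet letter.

A->CA, B->BC, C->BBA

  step 4 ⇒ step 5: BCBBABCBCCABCBBABCBBABBACABCBBABCBBABBACABCBCCABBACABCBBABCBCCABCBBABCBCCABCBCCABBACA ⇒ BC·BBA·BC·BC·CA·BC·BBA·BC·BBA·BBA·CA·BC·BBA·BC·BC·CA·BC·BBA·BC·BC·CA·BC·BC·CA·BBA·CA·BC·BBA·BC·BC·CA·BC·BBA·BC·BC·CA·BC·BC·CA·BBA·CA·BC·BBA·BC·BBA·BBA·CA·BC·BC·CA·BBA·CA·BC·BBA·BC·BC·CA·BC·BBA·BC·BBA·BBA·CA·BC·BBA·BC·BC·CA·BC·BBA·BC·BBA·BBA·CA·BC·BBA·BC·BBA·BBA·CA·BC·BC·CA·BBA·CA
    A ↦ CA
    B ↦ BC
    C ↦ BBA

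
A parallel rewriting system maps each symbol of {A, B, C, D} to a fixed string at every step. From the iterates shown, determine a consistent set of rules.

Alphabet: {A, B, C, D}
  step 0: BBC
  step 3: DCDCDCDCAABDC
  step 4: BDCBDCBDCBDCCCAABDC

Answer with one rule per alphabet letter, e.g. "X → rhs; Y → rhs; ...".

  step 3 ⇒ step 4: DCDCDCDCAABDC ⇒ B·DC·B·DC·B·DC·B·DC·C·C·AA·B·DC
    A ↦ C
    B ↦ AA
    C ↦ DC
    D ↦ B

A->C, B->AA, C->DC, D->B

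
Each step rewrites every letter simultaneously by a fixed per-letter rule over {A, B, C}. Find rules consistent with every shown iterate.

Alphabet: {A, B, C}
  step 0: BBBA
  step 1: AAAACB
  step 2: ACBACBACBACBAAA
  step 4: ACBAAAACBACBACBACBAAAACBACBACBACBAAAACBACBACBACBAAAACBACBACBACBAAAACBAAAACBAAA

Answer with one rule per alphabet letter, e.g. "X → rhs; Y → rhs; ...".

A->ACB, B->A, C->AA

  step 1 ⇒ step 2: AAAACB ⇒ ACB·ACB·ACB·ACB·AA·A
    A ↦ ACB
    B ↦ A
    C ↦ AA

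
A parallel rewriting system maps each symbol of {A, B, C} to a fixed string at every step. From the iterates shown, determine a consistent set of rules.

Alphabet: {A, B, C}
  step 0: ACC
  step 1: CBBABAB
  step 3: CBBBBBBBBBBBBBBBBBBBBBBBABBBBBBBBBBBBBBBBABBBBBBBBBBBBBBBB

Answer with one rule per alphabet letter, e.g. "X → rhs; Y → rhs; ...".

  step 0 ⇒ step 1: ACC ⇒ CBB·AB·AB
    A ↦ CBB
    C ↦ AB
    B ↦ BBB  (constrained at step 1)

A->CBB, B->BBB, C->AB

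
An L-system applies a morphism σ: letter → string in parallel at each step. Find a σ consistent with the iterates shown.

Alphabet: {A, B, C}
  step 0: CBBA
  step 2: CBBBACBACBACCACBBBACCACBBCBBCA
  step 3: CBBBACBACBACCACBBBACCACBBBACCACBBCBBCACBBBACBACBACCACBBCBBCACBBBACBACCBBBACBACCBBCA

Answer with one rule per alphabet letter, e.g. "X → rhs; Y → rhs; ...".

A->CA, B->BAC, C->CBB

  step 2 ⇒ step 3: CBBBACBACBACCACBBBACCACBBCBBCA ⇒ CBB·BAC·BAC·BAC·CA·CBB·BAC·CA·CBB·BAC·CA·CBB·CBB·CA·CBB·BAC·BAC·BAC·CA·CBB·CBB·CA·CBB·BAC·BAC·CBB·BAC·BAC·CBB·CA
    A ↦ CA
    B ↦ BAC
    C ↦ CBB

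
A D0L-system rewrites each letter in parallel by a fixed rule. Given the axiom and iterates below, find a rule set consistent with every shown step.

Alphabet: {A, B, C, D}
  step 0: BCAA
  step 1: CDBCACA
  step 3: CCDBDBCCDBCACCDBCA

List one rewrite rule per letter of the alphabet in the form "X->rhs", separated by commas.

A->CA, B->C, C->DB, D->C

  step 0 ⇒ step 1: BCAA ⇒ C·DB·CA·CA
    A ↦ CA
    B ↦ C
    C ↦ DB
    D ↦ C  (constrained at step 1)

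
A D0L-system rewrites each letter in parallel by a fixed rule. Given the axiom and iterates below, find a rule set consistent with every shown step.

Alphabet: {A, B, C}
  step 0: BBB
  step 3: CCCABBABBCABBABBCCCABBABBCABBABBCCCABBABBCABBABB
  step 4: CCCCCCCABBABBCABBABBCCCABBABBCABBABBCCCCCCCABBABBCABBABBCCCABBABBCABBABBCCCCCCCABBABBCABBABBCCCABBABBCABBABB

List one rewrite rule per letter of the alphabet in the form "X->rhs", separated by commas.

A->C, B->ABB, C->CC

  step 3 ⇒ step 4: CCCABBABBCABBABBCCCABBABBCABBABBCCCABBABBCABBABB ⇒ CC·CC·CC·C·ABB·ABB·C·ABB·ABB·CC·C·ABB·ABB·C·ABB·ABB·CC·CC·CC·C·ABB·ABB·C·ABB·ABB·CC·C·ABB·ABB·C·ABB·ABB·CC·CC·CC·C·ABB·ABB·C·ABB·ABB·CC·C·ABB·ABB·C·ABB·ABB
    A ↦ C
    B ↦ ABB
    C ↦ CC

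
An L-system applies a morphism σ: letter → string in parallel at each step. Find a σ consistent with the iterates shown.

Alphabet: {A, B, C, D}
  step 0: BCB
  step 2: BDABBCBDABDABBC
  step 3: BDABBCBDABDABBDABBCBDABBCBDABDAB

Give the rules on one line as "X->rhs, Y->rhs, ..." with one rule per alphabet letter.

A->C, B->BDA, C->B, D->BB

  step 2 ⇒ step 3: BDABBCBDABDABBC ⇒ BDA·BB·C·BDA·BDA·B·BDA·BB·C·BDA·BB·C·BDA·BDA·B
    A ↦ C
    B ↦ BDA
    C ↦ B
    D ↦ BB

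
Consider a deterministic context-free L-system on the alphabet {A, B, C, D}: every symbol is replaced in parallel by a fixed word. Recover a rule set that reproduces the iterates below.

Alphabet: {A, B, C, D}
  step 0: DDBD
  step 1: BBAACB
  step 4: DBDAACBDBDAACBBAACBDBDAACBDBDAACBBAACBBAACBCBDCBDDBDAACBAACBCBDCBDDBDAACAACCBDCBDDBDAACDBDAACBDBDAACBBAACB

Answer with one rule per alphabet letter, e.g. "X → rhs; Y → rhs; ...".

A->CBD, B->AAC, C->DBD, D->B

  step 0 ⇒ step 1: DDBD ⇒ B·B·AAC·B
    B ↦ AAC
    D ↦ B
    A ↦ CBD  (constrained at step 1)
    C ↦ DBD  (constrained at step 1)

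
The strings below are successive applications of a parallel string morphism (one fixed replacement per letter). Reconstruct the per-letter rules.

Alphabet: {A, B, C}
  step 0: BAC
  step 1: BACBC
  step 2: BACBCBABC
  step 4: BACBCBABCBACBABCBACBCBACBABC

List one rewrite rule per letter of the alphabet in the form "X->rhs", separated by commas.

  step 1 ⇒ step 2: BACBC ⇒ BA·C·BC·BA·BC
    A ↦ C
    B ↦ BA
    C ↦ BC

A->C, B->BA, C->BC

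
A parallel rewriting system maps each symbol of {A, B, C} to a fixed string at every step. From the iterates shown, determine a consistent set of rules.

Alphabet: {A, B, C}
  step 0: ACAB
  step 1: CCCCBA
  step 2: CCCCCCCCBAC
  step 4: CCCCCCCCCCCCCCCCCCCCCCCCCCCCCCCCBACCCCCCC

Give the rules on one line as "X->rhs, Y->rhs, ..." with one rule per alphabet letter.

A->C, B->BA, C->CC

  step 1 ⇒ step 2: CCCCBA ⇒ CC·CC·CC·CC·BA·C
    A ↦ C
    B ↦ BA
    C ↦ CC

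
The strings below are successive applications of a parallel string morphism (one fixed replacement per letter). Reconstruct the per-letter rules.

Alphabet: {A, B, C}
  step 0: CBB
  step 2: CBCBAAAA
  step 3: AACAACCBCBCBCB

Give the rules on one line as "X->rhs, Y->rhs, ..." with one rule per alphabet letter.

A->CB, B->C, C->AA

  step 2 ⇒ step 3: CBCBAAAA ⇒ AA·C·AA·C·CB·CB·CB·CB
    A ↦ CB
    B ↦ C
    C ↦ AA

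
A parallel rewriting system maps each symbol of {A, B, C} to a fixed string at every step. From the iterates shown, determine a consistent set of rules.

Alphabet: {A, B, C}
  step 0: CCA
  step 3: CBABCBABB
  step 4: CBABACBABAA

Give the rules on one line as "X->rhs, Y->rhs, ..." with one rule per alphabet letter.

  step 3 ⇒ step 4: CBABCBABB ⇒ CB·A·B·A·CB·A·B·A·A
    A ↦ B
    B ↦ A
    C ↦ CB

A->B, B->A, C->CB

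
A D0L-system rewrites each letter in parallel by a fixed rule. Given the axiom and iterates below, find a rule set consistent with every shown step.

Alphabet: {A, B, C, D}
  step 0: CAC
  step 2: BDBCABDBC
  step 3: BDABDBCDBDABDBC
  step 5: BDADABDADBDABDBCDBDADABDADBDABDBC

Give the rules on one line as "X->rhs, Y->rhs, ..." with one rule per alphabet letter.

A->D, B->BD, C->BC, D->A

  step 2 ⇒ step 3: BDBCABDBC ⇒ BD·A·BD·BC·D·BD·A·BD·BC
    A ↦ D
    B ↦ BD
    C ↦ BC
    D ↦ A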